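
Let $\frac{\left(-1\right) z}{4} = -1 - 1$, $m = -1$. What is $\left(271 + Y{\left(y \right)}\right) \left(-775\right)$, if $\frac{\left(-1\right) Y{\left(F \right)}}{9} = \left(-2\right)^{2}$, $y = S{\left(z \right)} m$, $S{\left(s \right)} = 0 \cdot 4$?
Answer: $-182125$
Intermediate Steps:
$z = 8$ ($z = - 4 \left(-1 - 1\right) = \left(-4\right) \left(-2\right) = 8$)
$S{\left(s \right)} = 0$
$y = 0$ ($y = 0 \left(-1\right) = 0$)
$Y{\left(F \right)} = -36$ ($Y{\left(F \right)} = - 9 \left(-2\right)^{2} = \left(-9\right) 4 = -36$)
$\left(271 + Y{\left(y \right)}\right) \left(-775\right) = \left(271 - 36\right) \left(-775\right) = 235 \left(-775\right) = -182125$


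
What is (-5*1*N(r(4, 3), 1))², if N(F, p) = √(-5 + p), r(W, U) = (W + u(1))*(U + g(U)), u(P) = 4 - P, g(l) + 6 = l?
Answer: -100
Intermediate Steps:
g(l) = -6 + l
r(W, U) = (-6 + 2*U)*(3 + W) (r(W, U) = (W + (4 - 1*1))*(U + (-6 + U)) = (W + (4 - 1))*(-6 + 2*U) = (W + 3)*(-6 + 2*U) = (3 + W)*(-6 + 2*U) = (-6 + 2*U)*(3 + W))
(-5*1*N(r(4, 3), 1))² = (-5*1*√(-5 + 1))² = (-5*√(-4))² = (-5*2*I)² = (-10*I)² = -100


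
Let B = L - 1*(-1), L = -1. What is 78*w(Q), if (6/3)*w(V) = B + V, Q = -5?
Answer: -195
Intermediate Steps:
B = 0 (B = -1 - 1*(-1) = -1 + 1 = 0)
w(V) = V/2 (w(V) = (0 + V)/2 = V/2)
78*w(Q) = 78*((½)*(-5)) = 78*(-5/2) = -195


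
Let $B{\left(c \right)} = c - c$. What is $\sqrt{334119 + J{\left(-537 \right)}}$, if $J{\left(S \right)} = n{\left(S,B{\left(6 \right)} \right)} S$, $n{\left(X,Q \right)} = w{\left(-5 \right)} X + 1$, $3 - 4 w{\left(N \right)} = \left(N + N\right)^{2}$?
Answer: $\frac{i \sqrt{26637465}}{2} \approx 2580.6 i$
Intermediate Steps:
$w{\left(N \right)} = \frac{3}{4} - N^{2}$ ($w{\left(N \right)} = \frac{3}{4} - \frac{\left(N + N\right)^{2}}{4} = \frac{3}{4} - \frac{\left(2 N\right)^{2}}{4} = \frac{3}{4} - \frac{4 N^{2}}{4} = \frac{3}{4} - N^{2}$)
$B{\left(c \right)} = 0$
$n{\left(X,Q \right)} = 1 - \frac{97 X}{4}$ ($n{\left(X,Q \right)} = \left(\frac{3}{4} - \left(-5\right)^{2}\right) X + 1 = \left(\frac{3}{4} - 25\right) X + 1 = - \frac{97 X}{4} + 1 = 1 - \frac{97 X}{4}$)
$J{\left(S \right)} = S \left(1 - \frac{97 S}{4}\right)$ ($J{\left(S \right)} = \left(1 - \frac{97 S}{4}\right) S = S \left(1 - \frac{97 S}{4}\right)$)
$\sqrt{334119 + J{\left(-537 \right)}} = \sqrt{334119 + \frac{1}{4} \left(-537\right) \left(4 - -52089\right)} = \sqrt{334119 + \frac{1}{4} \left(-537\right) \left(4 + 52089\right)} = \sqrt{334119 + \frac{1}{4} \left(-537\right) 52093} = \sqrt{334119 - \frac{27973941}{4}} = \sqrt{- \frac{26637465}{4}} = \frac{i \sqrt{26637465}}{2}$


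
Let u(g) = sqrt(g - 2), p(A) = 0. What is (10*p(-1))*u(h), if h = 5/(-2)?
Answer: 0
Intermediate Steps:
h = -5/2 (h = 5*(-1/2) = -5/2 ≈ -2.5000)
u(g) = sqrt(-2 + g)
(10*p(-1))*u(h) = (10*0)*sqrt(-2 - 5/2) = 0*sqrt(-9/2) = 0*(3*I*sqrt(2)/2) = 0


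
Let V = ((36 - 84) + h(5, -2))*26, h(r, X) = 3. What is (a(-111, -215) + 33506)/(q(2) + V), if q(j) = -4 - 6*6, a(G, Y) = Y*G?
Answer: -57371/1210 ≈ -47.414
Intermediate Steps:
a(G, Y) = G*Y
q(j) = -40 (q(j) = -4 - 36 = -40)
V = -1170 (V = ((36 - 84) + 3)*26 = (-48 + 3)*26 = -45*26 = -1170)
(a(-111, -215) + 33506)/(q(2) + V) = (-111*(-215) + 33506)/(-40 - 1170) = (23865 + 33506)/(-1210) = 57371*(-1/1210) = -57371/1210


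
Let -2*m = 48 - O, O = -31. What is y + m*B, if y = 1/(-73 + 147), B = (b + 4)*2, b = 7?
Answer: -64305/74 ≈ -868.99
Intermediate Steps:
B = 22 (B = (7 + 4)*2 = 11*2 = 22)
y = 1/74 ≈ 0.013514
m = -79/2 (m = -(48 - 1*(-31))/2 = -(48 + 31)/2 = -½*79 = -79/2 ≈ -39.500)
y + m*B = 1/74 - 79/2*22 = 1/74 - 869 = -64305/74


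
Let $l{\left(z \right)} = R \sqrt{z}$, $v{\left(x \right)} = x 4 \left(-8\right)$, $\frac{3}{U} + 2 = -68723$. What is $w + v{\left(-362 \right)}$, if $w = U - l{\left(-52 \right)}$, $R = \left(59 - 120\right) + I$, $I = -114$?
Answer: $\frac{796110397}{68725} + 350 i \sqrt{13} \approx 11584.0 + 1261.9 i$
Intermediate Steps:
$U = - \frac{3}{68725}$ ($U = \frac{3}{-2 - 68723} = \frac{3}{-68725} = 3 \left(- \frac{1}{68725}\right) = - \frac{3}{68725} \approx -4.3652 \cdot 10^{-5}$)
$R = -175$ ($R = \left(59 - 120\right) - 114 = -61 - 114 = -175$)
$v{\left(x \right)} = - 32 x$ ($v{\left(x \right)} = 4 x \left(-8\right) = - 32 x$)
$l{\left(z \right)} = - 175 \sqrt{z}$
$w = - \frac{3}{68725} + 350 i \sqrt{13}$ ($w = - \frac{3}{68725} - - 175 \sqrt{-52} = - \frac{3}{68725} - - 175 \cdot 2 i \sqrt{13} = - \frac{3}{68725} - - 350 i \sqrt{13} = - \frac{3}{68725} + 350 i \sqrt{13} \approx -4.3652 \cdot 10^{-5} + 1261.9 i$)
$w + v{\left(-362 \right)} = \left(- \frac{3}{68725} + 350 i \sqrt{13}\right) - -11584 = \left(- \frac{3}{68725} + 350 i \sqrt{13}\right) + 11584 = \frac{796110397}{68725} + 350 i \sqrt{13}$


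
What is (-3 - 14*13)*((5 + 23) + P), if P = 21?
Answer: -9065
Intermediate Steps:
(-3 - 14*13)*((5 + 23) + P) = (-3 - 14*13)*((5 + 23) + 21) = (-3 - 182)*(28 + 21) = -185*49 = -9065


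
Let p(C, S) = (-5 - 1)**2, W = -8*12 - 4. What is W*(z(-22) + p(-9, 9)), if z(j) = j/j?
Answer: -3700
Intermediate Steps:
W = -100 (W = -96 - 4 = -100)
p(C, S) = 36 (p(C, S) = (-6)**2 = 36)
z(j) = 1
W*(z(-22) + p(-9, 9)) = -100*(1 + 36) = -100*37 = -3700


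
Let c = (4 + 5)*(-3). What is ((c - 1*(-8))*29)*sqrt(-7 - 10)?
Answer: -551*I*sqrt(17) ≈ -2271.8*I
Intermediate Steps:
c = -27 (c = 9*(-3) = -27)
((c - 1*(-8))*29)*sqrt(-7 - 10) = ((-27 - 1*(-8))*29)*sqrt(-7 - 10) = ((-27 + 8)*29)*sqrt(-17) = (-19*29)*(I*sqrt(17)) = -551*I*sqrt(17)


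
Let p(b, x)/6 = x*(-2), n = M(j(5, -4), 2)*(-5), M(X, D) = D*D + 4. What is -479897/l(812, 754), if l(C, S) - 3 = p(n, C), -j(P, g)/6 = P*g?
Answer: 479897/9741 ≈ 49.266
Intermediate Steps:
j(P, g) = -6*P*g
M(X, D) = 4 + D² (M(X, D) = D² + 4 = 4 + D²)
n = -40 (n = (4 + 2²)*(-5) = (4 + 4)*(-5) = 8*(-5) = -40)
p(b, x) = -12*x (p(b, x) = 6*(x*(-2)) = 6*(-2*x) = -12*x)
l(C, S) = 3 - 12*C
-479897/l(812, 754) = -479897/(3 - 12*812) = -479897/(3 - 9744) = -479897/(-9741) = -479897*(-1/9741) = 479897/9741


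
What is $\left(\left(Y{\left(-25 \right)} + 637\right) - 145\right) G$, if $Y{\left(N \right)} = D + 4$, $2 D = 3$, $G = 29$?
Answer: $\frac{28855}{2} \approx 14428.0$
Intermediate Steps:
$D = \frac{3}{2}$ ($D = \frac{1}{2} \cdot 3 = \frac{3}{2} \approx 1.5$)
$Y{\left(N \right)} = \frac{11}{2}$ ($Y{\left(N \right)} = \frac{3}{2} + 4 = \frac{11}{2}$)
$\left(\left(Y{\left(-25 \right)} + 637\right) - 145\right) G = \left(\left(\frac{11}{2} + 637\right) - 145\right) 29 = \left(\frac{1285}{2} - 145\right) 29 = \frac{995}{2} \cdot 29 = \frac{28855}{2}$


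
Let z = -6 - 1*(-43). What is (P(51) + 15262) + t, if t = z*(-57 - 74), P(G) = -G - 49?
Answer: 10315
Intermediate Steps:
P(G) = -49 - G
z = 37 (z = -6 + 43 = 37)
t = -4847 (t = 37*(-57 - 74) = 37*(-131) = -4847)
(P(51) + 15262) + t = ((-49 - 1*51) + 15262) - 4847 = ((-49 - 51) + 15262) - 4847 = (-100 + 15262) - 4847 = 15162 - 4847 = 10315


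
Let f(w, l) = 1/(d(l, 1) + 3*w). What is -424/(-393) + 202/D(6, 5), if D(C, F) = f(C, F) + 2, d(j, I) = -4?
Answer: 1123700/11397 ≈ 98.596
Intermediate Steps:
f(w, l) = 1/(-4 + 3*w)
D(C, F) = 2 + 1/(-4 + 3*C) (D(C, F) = 1/(-4 + 3*C) + 2 = 2 + 1/(-4 + 3*C))
-424/(-393) + 202/D(6, 5) = -424/(-393) + 202/(((-7 + 6*6)/(-4 + 3*6))) = -424*(-1/393) + 202/(((-7 + 36)/(-4 + 18))) = 424/393 + 202/((29/14)) = 424/393 + 202/(((1/14)*29)) = 424/393 + 202/(29/14) = 424/393 + 202*(14/29) = 424/393 + 2828/29 = 1123700/11397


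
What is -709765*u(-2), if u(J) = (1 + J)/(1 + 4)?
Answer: 141953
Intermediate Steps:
u(J) = ⅕ + J/5 (u(J) = (1 + J)/5 = (1 + J)*(⅕) = ⅕ + J/5)
-709765*u(-2) = -709765*(⅕ + (⅕)*(-2)) = -709765*(⅕ - ⅖) = -709765*(-⅕) = 141953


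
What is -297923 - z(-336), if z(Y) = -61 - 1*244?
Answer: -297618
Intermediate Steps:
z(Y) = -305 (z(Y) = -61 - 244 = -305)
-297923 - z(-336) = -297923 - 1*(-305) = -297923 + 305 = -297618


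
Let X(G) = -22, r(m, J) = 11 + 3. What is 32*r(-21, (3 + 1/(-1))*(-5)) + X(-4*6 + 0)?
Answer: 426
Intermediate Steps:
r(m, J) = 14
32*r(-21, (3 + 1/(-1))*(-5)) + X(-4*6 + 0) = 32*14 - 22 = 448 - 22 = 426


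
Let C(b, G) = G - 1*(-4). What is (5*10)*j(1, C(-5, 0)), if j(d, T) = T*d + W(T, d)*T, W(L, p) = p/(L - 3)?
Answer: 400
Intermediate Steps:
C(b, G) = 4 + G (C(b, G) = G + 4 = 4 + G)
W(L, p) = p/(-3 + L)
j(d, T) = T*d + T*d/(-3 + T) (j(d, T) = T*d + (d/(-3 + T))*T = T*d + T*d/(-3 + T))
(5*10)*j(1, C(-5, 0)) = (5*10)*((4 + 0)*1*(-2 + (4 + 0))/(-3 + (4 + 0))) = 50*(4*1*(-2 + 4)/(-3 + 4)) = 50*(4*1*2/1) = 50*(4*1*1*2) = 50*8 = 400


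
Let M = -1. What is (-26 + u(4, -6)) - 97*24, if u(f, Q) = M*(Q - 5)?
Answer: -2343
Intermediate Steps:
u(f, Q) = 5 - Q (u(f, Q) = -(Q - 5) = -(-5 + Q) = 5 - Q)
(-26 + u(4, -6)) - 97*24 = (-26 + (5 - 1*(-6))) - 97*24 = (-26 + (5 + 6)) - 2328 = (-26 + 11) - 2328 = -15 - 2328 = -2343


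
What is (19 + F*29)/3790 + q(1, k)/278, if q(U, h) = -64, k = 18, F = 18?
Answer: -46081/526810 ≈ -0.087472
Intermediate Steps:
(19 + F*29)/3790 + q(1, k)/278 = (19 + 18*29)/3790 - 64/278 = (19 + 522)*(1/3790) - 64*1/278 = 541*(1/3790) - 32/139 = 541/3790 - 32/139 = -46081/526810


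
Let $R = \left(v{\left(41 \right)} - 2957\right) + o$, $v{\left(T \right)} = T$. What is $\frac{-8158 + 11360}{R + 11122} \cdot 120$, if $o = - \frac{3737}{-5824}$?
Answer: $\frac{745937920}{15931827} \approx 46.821$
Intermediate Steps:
$o = \frac{3737}{5824}$ ($o = \left(-3737\right) \left(- \frac{1}{5824}\right) = \frac{3737}{5824} \approx 0.64165$)
$R = - \frac{16979047}{5824}$ ($R = \left(41 - 2957\right) + \frac{3737}{5824} = -2916 + \frac{3737}{5824} = - \frac{16979047}{5824} \approx -2915.4$)
$\frac{-8158 + 11360}{R + 11122} \cdot 120 = \frac{-8158 + 11360}{- \frac{16979047}{5824} + 11122} \cdot 120 = \frac{3202}{\frac{47795481}{5824}} \cdot 120 = 3202 \cdot \frac{5824}{47795481} \cdot 120 = \frac{18648448}{47795481} \cdot 120 = \frac{745937920}{15931827}$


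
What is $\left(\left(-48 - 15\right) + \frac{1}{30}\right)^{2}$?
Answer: $\frac{3568321}{900} \approx 3964.8$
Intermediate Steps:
$\left(\left(-48 - 15\right) + \frac{1}{30}\right)^{2} = \left(-63 + \frac{1}{30}\right)^{2} = \left(- \frac{1889}{30}\right)^{2} = \frac{3568321}{900}$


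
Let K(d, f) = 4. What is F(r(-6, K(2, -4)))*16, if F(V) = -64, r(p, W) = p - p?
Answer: -1024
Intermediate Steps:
r(p, W) = 0
F(r(-6, K(2, -4)))*16 = -64*16 = -1024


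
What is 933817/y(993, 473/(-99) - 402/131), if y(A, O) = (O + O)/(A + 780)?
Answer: -1952020240839/18502 ≈ -1.0550e+8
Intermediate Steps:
y(A, O) = 2*O/(780 + A) (y(A, O) = (2*O)/(780 + A) = 2*O/(780 + A))
933817/y(993, 473/(-99) - 402/131) = 933817/((2*(473/(-99) - 402/131)/(780 + 993))) = 933817/((2*(473*(-1/99) - 402*1/131)/1773)) = 933817/((2*(-43/9 - 402/131)*(1/1773))) = 933817/((2*(-9251/1179)*(1/1773))) = 933817/(-18502/2090367) = 933817*(-2090367/18502) = -1952020240839/18502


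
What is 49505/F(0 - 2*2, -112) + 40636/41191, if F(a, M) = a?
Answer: -2038997911/164764 ≈ -12375.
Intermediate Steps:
49505/F(0 - 2*2, -112) + 40636/41191 = 49505/(0 - 2*2) + 40636/41191 = 49505/(0 - 4) + 40636*(1/41191) = 49505/(-4) + 40636/41191 = 49505*(-1/4) + 40636/41191 = -49505/4 + 40636/41191 = -2038997911/164764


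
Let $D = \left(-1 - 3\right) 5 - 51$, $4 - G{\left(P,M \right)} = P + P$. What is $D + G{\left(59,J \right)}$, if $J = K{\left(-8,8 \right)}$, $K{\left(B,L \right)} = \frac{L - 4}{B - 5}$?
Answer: $-185$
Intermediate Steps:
$K{\left(B,L \right)} = \frac{-4 + L}{-5 + B}$
$J = - \frac{4}{13}$ ($J = \frac{-4 + 8}{-5 - 8} = \frac{1}{-13} \cdot 4 = \left(- \frac{1}{13}\right) 4 = - \frac{4}{13} \approx -0.30769$)
$G{\left(P,M \right)} = 4 - 2 P$ ($G{\left(P,M \right)} = 4 - \left(P + P\right) = 4 - 2 P$)
$D = -71$ ($D = \left(-4\right) 5 - 51 = -20 - 51 = -71$)
$D + G{\left(59,J \right)} = -71 + \left(4 - 118\right) = -71 - 114 = -185$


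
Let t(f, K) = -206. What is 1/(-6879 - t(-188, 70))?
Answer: -1/6673 ≈ -0.00014986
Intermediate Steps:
1/(-6879 - t(-188, 70)) = 1/(-6879 - 1*(-206)) = 1/(-6879 + 206) = 1/(-6673) = -1/6673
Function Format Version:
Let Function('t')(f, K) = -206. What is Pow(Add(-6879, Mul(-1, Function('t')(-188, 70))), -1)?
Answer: Rational(-1, 6673) ≈ -0.00014986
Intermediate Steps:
Pow(Add(-6879, Mul(-1, Function('t')(-188, 70))), -1) = Pow(Add(-6879, Mul(-1, -206)), -1) = Pow(Add(-6879, 206), -1) = Pow(-6673, -1) = Rational(-1, 6673)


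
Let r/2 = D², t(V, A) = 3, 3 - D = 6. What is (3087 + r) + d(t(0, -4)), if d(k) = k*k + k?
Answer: 3117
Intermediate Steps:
D = -3 (D = 3 - 1*6 = 3 - 6 = -3)
d(k) = k + k² (d(k) = k² + k = k + k²)
r = 18 (r = 2*(-3)² = 2*9 = 18)
(3087 + r) + d(t(0, -4)) = (3087 + 18) + 3*(1 + 3) = 3105 + 3*4 = 3105 + 12 = 3117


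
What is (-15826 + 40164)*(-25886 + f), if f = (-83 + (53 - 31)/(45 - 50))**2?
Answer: -11102533178/25 ≈ -4.4410e+8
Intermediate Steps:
f = 190969/25 (f = (-83 + 22/(-5))**2 = (-83 + 22*(-1/5))**2 = (-83 - 22/5)**2 = (-437/5)**2 = 190969/25 ≈ 7638.8)
(-15826 + 40164)*(-25886 + f) = (-15826 + 40164)*(-25886 + 190969/25) = 24338*(-456181/25) = -11102533178/25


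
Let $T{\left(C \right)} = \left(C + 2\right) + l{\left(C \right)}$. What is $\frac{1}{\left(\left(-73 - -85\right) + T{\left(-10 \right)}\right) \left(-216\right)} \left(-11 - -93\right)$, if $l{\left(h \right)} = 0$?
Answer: $- \frac{41}{432} \approx -0.094907$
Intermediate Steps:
$T{\left(C \right)} = 2 + C$ ($T{\left(C \right)} = \left(C + 2\right) + 0 = \left(2 + C\right) + 0 = 2 + C$)
$\frac{1}{\left(\left(-73 - -85\right) + T{\left(-10 \right)}\right) \left(-216\right)} \left(-11 - -93\right) = \frac{1}{\left(\left(-73 - -85\right) + \left(2 - 10\right)\right) \left(-216\right)} \left(-11 - -93\right) = \frac{1}{\left(-73 + 85\right) - 8} \left(- \frac{1}{216}\right) \left(-11 + 93\right) = \frac{1}{12 - 8} \left(- \frac{1}{216}\right) 82 = \frac{1}{4} \left(- \frac{1}{216}\right) 82 = \left(- \frac{1}{864}\right) 82 = - \frac{41}{432}$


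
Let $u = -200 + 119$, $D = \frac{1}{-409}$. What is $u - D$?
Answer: $- \frac{33128}{409} \approx -80.998$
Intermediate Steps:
$D = - \frac{1}{409} \approx -0.002445$
$u = -81$
$u - D = -81 - - \frac{1}{409} = -81 + \frac{1}{409} = - \frac{33128}{409}$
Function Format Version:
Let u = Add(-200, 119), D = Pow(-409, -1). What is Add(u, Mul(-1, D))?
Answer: Rational(-33128, 409) ≈ -80.998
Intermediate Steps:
D = Rational(-1, 409) ≈ -0.0024450
u = -81
Add(u, Mul(-1, D)) = Add(-81, Mul(-1, Rational(-1, 409))) = Add(-81, Rational(1, 409)) = Rational(-33128, 409)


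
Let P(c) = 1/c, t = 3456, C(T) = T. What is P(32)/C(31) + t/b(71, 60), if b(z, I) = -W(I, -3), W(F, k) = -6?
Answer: 571393/992 ≈ 576.00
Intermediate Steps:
b(z, I) = 6 (b(z, I) = -1*(-6) = 6)
P(32)/C(31) + t/b(71, 60) = 1/(32*31) + 3456/6 = (1/32)*(1/31) + 3456*(⅙) = 1/992 + 576 = 571393/992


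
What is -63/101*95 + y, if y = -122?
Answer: -18307/101 ≈ -181.26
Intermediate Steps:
-63/101*95 + y = -63/101*95 - 122 = -5985/101 - 122 = -18307/101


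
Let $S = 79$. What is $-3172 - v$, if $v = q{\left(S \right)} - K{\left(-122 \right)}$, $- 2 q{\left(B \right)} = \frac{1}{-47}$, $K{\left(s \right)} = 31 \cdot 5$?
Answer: $- \frac{283599}{94} \approx -3017.0$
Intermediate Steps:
$K{\left(s \right)} = 155$
$q{\left(B \right)} = \frac{1}{94}$ ($q{\left(B \right)} = - \frac{1}{2 \left(-47\right)} = \left(- \frac{1}{2}\right) \left(- \frac{1}{47}\right) = \frac{1}{94}$)
$v = - \frac{14569}{94}$ ($v = \frac{1}{94} - 155 = - \frac{14569}{94} \approx -154.99$)
$-3172 - v = -3172 - - \frac{14569}{94} = -3172 + \frac{14569}{94} = - \frac{283599}{94}$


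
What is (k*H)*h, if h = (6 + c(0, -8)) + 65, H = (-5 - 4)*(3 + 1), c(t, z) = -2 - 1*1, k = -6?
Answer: 14688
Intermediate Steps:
c(t, z) = -3 (c(t, z) = -2 - 1 = -3)
H = -36 (H = -9*4 = -36)
h = 68 (h = (6 - 3) + 65 = 3 + 65 = 68)
(k*H)*h = -6*(-36)*68 = 216*68 = 14688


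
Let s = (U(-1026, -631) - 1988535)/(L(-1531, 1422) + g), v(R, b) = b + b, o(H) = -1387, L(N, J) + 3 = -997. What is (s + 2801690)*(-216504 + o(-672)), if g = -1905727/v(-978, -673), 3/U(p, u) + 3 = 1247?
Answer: -212170073877078526969/348150194 ≈ -6.0942e+11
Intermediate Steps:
L(N, J) = -1000 (L(N, J) = -3 - 997 = -1000)
U(p, u) = 3/1244 (U(p, u) = 3/(-3 + 1247) = 3/1244)
v(R, b) = 2*b
g = 1905727/1346 (g = -1905727/(2*(-673)) = -1905727/(-1346) = -1905727*(-1/1346) = 1905727/1346 ≈ 1415.8)
s = -1664825362401/348150194 (s = (3/1244 - 1988535)/(-1000 + 1905727/1346) = -2473737537/(1244*559727/1346) = -2473737537/1244*1346/559727 = -1664825362401/348150194 ≈ -4781.9)
(s + 2801690)*(-216504 + o(-672)) = (-1664825362401/348150194 + 2801690)*(-216504 - 1387) = (973744091665459/348150194)*(-217891) = -212170073877078526969/348150194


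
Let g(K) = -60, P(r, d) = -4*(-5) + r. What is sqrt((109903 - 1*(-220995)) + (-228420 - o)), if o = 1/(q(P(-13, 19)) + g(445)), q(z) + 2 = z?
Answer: sqrt(309996005)/55 ≈ 320.12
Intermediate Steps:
P(r, d) = 20 + r
q(z) = -2 + z
o = -1/55 (o = 1/((-2 + (20 - 13)) - 60) = 1/((-2 + 7) - 60) = 1/(5 - 60) = 1/(-55) = -1/55 ≈ -0.018182)
sqrt((109903 - 1*(-220995)) + (-228420 - o)) = sqrt((109903 - 1*(-220995)) + (-228420 - 1*(-1/55))) = sqrt((109903 + 220995) + (-228420 + 1/55)) = sqrt(330898 - 12563099/55) = sqrt(5636291/55) = sqrt(309996005)/55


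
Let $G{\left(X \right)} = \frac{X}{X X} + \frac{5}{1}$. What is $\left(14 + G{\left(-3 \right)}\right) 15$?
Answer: $280$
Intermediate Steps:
$G{\left(X \right)} = 5 + \frac{1}{X}$ ($G{\left(X \right)} = \frac{X}{X^{2}} + 5 \cdot 1 = \frac{X}{X^{2}} + 5 = \frac{1}{X} + 5 = 5 + \frac{1}{X}$)
$\left(14 + G{\left(-3 \right)}\right) 15 = \left(14 + \left(5 + \frac{1}{-3}\right)\right) 15 = \left(14 + \left(5 - \frac{1}{3}\right)\right) 15 = \left(14 + \frac{14}{3}\right) 15 = \frac{56}{3} \cdot 15 = 280$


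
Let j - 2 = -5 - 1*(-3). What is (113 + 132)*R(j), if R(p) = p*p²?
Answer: 0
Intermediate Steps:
j = 0 (j = 2 + (-5 - 1*(-3)) = 2 + (-5 + 3) = 2 - 2 = 0)
R(p) = p³
(113 + 132)*R(j) = (113 + 132)*0³ = 245*0 = 0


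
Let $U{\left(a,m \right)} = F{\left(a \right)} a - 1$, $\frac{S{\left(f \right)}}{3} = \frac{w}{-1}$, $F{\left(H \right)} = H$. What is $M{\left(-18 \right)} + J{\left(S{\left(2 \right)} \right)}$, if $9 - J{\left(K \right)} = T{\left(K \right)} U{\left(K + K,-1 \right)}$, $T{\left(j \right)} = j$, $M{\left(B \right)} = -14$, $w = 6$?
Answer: $23305$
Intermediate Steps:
$S{\left(f \right)} = -18$ ($S{\left(f \right)} = 3 \frac{6}{-1} = 3 \cdot 6 \left(-1\right) = 3 \left(-6\right) = -18$)
$U{\left(a,m \right)} = -1 + a^{2}$ ($U{\left(a,m \right)} = a a - 1 = a^{2} - 1 = -1 + a^{2}$)
$J{\left(K \right)} = 9 - K \left(-1 + 4 K^{2}\right)$ ($J{\left(K \right)} = 9 - K \left(-1 + \left(K + K\right)^{2}\right) = 9 - K \left(-1 + \left(2 K\right)^{2}\right) = 9 - K \left(-1 + 4 K^{2}\right)$)
$M{\left(-18 \right)} + J{\left(S{\left(2 \right)} \right)} = -14 - \left(9 - 23328\right) = -14 - -23319 = -14 + \left(9 - 18 + 23328\right) = -14 + 23319 = 23305$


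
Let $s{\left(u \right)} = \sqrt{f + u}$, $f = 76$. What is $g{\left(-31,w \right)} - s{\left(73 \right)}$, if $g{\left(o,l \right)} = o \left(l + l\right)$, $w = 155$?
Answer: $-9610 - \sqrt{149} \approx -9622.2$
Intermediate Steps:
$s{\left(u \right)} = \sqrt{76 + u}$
$g{\left(o,l \right)} = 2 l o$ ($g{\left(o,l \right)} = o 2 l = 2 l o$)
$g{\left(-31,w \right)} - s{\left(73 \right)} = 2 \cdot 155 \left(-31\right) - \sqrt{76 + 73} = -9610 - \sqrt{149}$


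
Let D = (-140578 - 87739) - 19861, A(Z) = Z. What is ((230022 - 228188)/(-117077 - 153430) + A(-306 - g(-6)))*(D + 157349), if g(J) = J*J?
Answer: 8403065644012/270507 ≈ 3.1064e+7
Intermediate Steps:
g(J) = J**2
D = -248178 (D = -228317 - 19861 = -248178)
((230022 - 228188)/(-117077 - 153430) + A(-306 - g(-6)))*(D + 157349) = ((230022 - 228188)/(-117077 - 153430) + (-306 - 1*(-6)**2))*(-248178 + 157349) = (1834/(-270507) + (-306 - 1*36))*(-90829) = (1834*(-1/270507) + (-306 - 36))*(-90829) = (-1834/270507 - 342)*(-90829) = -92515228/270507*(-90829) = 8403065644012/270507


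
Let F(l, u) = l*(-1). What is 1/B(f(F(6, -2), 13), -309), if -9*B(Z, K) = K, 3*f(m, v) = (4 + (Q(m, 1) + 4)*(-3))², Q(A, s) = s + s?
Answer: 3/103 ≈ 0.029126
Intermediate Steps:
Q(A, s) = 2*s
F(l, u) = -l
f(m, v) = 196/3 (f(m, v) = (4 + (2*1 + 4)*(-3))²/3 = (4 + (2 + 4)*(-3))²/3 = (4 + 6*(-3))²/3 = (4 - 18)²/3 = (⅓)*(-14)² = (⅓)*196 = 196/3)
B(Z, K) = -K/9
1/B(f(F(6, -2), 13), -309) = 1/(-⅑*(-309)) = 1/(103/3) = 3/103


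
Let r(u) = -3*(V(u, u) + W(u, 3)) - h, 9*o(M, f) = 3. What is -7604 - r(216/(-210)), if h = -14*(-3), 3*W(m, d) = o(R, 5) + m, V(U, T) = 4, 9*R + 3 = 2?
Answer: -792823/105 ≈ -7550.7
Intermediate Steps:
R = -⅑ (R = -⅓ + (⅑)*2 = -⅓ + 2/9 = -⅑ ≈ -0.11111)
o(M, f) = ⅓ (o(M, f) = (⅑)*3 = ⅓)
W(m, d) = ⅑ + m/3 (W(m, d) = (⅓ + m)/3 = ⅑ + m/3)
h = 42
r(u) = -163/3 - u (r(u) = -3*(4 + (⅑ + u/3)) - 1*42 = -3*(37/9 + u/3) - 42 = (-37/3 - u) - 42 = -163/3 - u)
-7604 - r(216/(-210)) = -7604 - (-163/3 - 216/(-210)) = -7604 - (-163/3 - 216*(-1)/210) = -7604 - (-163/3 - 1*(-36/35)) = -7604 - (-163/3 + 36/35) = -7604 - 1*(-5597/105) = -7604 + 5597/105 = -792823/105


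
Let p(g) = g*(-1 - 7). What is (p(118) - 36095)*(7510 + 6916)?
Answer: -534324614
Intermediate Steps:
p(g) = -8*g (p(g) = g*(-8) = -8*g)
(p(118) - 36095)*(7510 + 6916) = (-8*118 - 36095)*(7510 + 6916) = (-944 - 36095)*14426 = -37039*14426 = -534324614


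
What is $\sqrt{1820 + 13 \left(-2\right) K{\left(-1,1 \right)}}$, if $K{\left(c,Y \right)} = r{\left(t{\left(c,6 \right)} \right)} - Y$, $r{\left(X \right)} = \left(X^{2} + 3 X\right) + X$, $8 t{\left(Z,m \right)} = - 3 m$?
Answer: $\frac{\sqrt{31174}}{4} \approx 44.14$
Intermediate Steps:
$t{\left(Z,m \right)} = - \frac{3 m}{8}$ ($t{\left(Z,m \right)} = \frac{\left(-3\right) m}{8} = - \frac{3 m}{8}$)
$r{\left(X \right)} = X^{2} + 4 X$
$K{\left(c,Y \right)} = - \frac{63}{16} - Y$ ($K{\left(c,Y \right)} = \left(- \frac{3}{8}\right) 6 \left(4 - \frac{9}{4}\right) - Y = - \frac{9 \left(4 - \frac{9}{4}\right)}{4} - Y = \left(- \frac{9}{4}\right) \frac{7}{4} - Y = - \frac{63}{16} - Y$)
$\sqrt{1820 + 13 \left(-2\right) K{\left(-1,1 \right)}} = \sqrt{1820 + 13 \left(-2\right) \left(- \frac{63}{16} - 1\right)} = \sqrt{1820 - 26 \left(- \frac{63}{16} - 1\right)} = \sqrt{1820 - - \frac{1027}{8}} = \sqrt{1820 + \frac{1027}{8}} = \sqrt{\frac{15587}{8}} = \frac{\sqrt{31174}}{4}$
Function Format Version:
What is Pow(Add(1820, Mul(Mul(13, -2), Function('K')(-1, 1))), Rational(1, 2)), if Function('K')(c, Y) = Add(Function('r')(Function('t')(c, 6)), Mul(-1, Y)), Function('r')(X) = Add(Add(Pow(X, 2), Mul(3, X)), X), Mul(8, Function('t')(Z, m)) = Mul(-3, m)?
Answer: Mul(Rational(1, 4), Pow(31174, Rational(1, 2))) ≈ 44.140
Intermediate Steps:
Function('t')(Z, m) = Mul(Rational(-3, 8), m) (Function('t')(Z, m) = Mul(Rational(1, 8), Mul(-3, m)) = Mul(Rational(-3, 8), m))
Function('r')(X) = Add(Pow(X, 2), Mul(4, X))
Function('K')(c, Y) = Add(Rational(-63, 16), Mul(-1, Y)) (Function('K')(c, Y) = Add(Mul(Mul(Rational(-3, 8), 6), Add(4, Mul(Rational(-3, 8), 6))), Mul(-1, Y)) = Add(Mul(Rational(-9, 4), Add(4, Rational(-9, 4))), Mul(-1, Y)) = Add(Mul(Rational(-9, 4), Rational(7, 4)), Mul(-1, Y)) = Add(Rational(-63, 16), Mul(-1, Y)))
Pow(Add(1820, Mul(Mul(13, -2), Function('K')(-1, 1))), Rational(1, 2)) = Pow(Add(1820, Mul(Mul(13, -2), Add(Rational(-63, 16), Mul(-1, 1)))), Rational(1, 2)) = Pow(Add(1820, Mul(-26, Add(Rational(-63, 16), -1))), Rational(1, 2)) = Pow(Add(1820, Mul(-26, Rational(-79, 16))), Rational(1, 2)) = Pow(Add(1820, Rational(1027, 8)), Rational(1, 2)) = Pow(Rational(15587, 8), Rational(1, 2)) = Mul(Rational(1, 4), Pow(31174, Rational(1, 2)))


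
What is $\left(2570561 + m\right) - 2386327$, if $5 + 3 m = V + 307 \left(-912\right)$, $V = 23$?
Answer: $90912$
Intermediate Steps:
$m = -93322$ ($m = - \frac{5}{3} + \frac{23 + 307 \left(-912\right)}{3} = - \frac{5}{3} + \frac{23 - 279984}{3} = - \frac{5}{3} + \frac{1}{3} \left(-279961\right) = - \frac{5}{3} - \frac{279961}{3} = -93322$)
$\left(2570561 + m\right) - 2386327 = \left(2570561 - 93322\right) - 2386327 = 2477239 - 2386327 = 90912$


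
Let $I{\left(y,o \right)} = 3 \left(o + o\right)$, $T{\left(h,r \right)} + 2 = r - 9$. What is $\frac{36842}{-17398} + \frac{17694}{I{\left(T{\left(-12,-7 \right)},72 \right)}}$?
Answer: $\frac{8109013}{208776} \approx 38.841$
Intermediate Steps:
$T{\left(h,r \right)} = -11 + r$ ($T{\left(h,r \right)} = -2 + \left(r - 9\right) = -2 + \left(-9 + r\right) = -11 + r$)
$I{\left(y,o \right)} = 6 o$ ($I{\left(y,o \right)} = 3 \cdot 2 o = 6 o$)
$\frac{36842}{-17398} + \frac{17694}{I{\left(T{\left(-12,-7 \right)},72 \right)}} = \frac{36842}{-17398} + \frac{17694}{6 \cdot 72} = 36842 \left(- \frac{1}{17398}\right) + \frac{17694}{432} = - \frac{18421}{8699} + 17694 \cdot \frac{1}{432} = - \frac{18421}{8699} + \frac{983}{24} = \frac{8109013}{208776}$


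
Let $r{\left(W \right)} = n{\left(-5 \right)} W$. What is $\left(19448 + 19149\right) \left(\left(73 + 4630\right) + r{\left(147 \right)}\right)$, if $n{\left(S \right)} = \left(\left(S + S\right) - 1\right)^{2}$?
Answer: $868046530$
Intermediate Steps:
$n{\left(S \right)} = \left(-1 + 2 S\right)^{2}$ ($n{\left(S \right)} = \left(2 S - 1\right)^{2} = \left(-1 + 2 S\right)^{2}$)
$r{\left(W \right)} = 121 W$ ($r{\left(W \right)} = \left(-1 + 2 \left(-5\right)\right)^{2} W = \left(-1 - 10\right)^{2} W = \left(-11\right)^{2} W = 121 W$)
$\left(19448 + 19149\right) \left(\left(73 + 4630\right) + r{\left(147 \right)}\right) = \left(19448 + 19149\right) \left(\left(73 + 4630\right) + 121 \cdot 147\right) = 38597 \left(4703 + 17787\right) = 38597 \cdot 22490 = 868046530$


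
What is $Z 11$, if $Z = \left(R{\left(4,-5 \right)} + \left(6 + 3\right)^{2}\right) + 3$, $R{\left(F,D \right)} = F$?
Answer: $968$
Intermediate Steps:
$Z = 88$ ($Z = \left(4 + \left(6 + 3\right)^{2}\right) + 3 = \left(4 + 9^{2}\right) + 3 = \left(4 + 81\right) + 3 = 85 + 3 = 88$)
$Z 11 = 88 \cdot 11 = 968$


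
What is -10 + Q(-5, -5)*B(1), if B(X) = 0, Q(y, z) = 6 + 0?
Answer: -10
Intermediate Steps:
Q(y, z) = 6
-10 + Q(-5, -5)*B(1) = -10 + 6*0 = -10 + 0 = -10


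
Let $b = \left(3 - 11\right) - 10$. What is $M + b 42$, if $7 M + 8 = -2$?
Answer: $- \frac{5302}{7} \approx -757.43$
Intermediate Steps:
$M = - \frac{10}{7}$ ($M = - \frac{8}{7} + \frac{1}{7} \left(-2\right) = - \frac{8}{7} - \frac{2}{7} = - \frac{10}{7} \approx -1.4286$)
$b = -18$ ($b = -8 - 10 = -18$)
$M + b 42 = - \frac{10}{7} - 756 = - \frac{5302}{7}$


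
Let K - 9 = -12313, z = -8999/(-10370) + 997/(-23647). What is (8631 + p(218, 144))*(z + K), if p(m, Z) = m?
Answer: -1570425218402609/14424670 ≈ -1.0887e+8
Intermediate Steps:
z = 11909439/14424670 (z = -8999*(-1/10370) + 997*(-1/23647) = 8999/10370 - 997/23647 = 11909439/14424670 ≈ 0.82563)
K = -12304 (K = 9 - 12313 = -12304)
(8631 + p(218, 144))*(z + K) = (8631 + 218)*(11909439/14424670 - 12304) = 8849*(-177469230241/14424670) = -1570425218402609/14424670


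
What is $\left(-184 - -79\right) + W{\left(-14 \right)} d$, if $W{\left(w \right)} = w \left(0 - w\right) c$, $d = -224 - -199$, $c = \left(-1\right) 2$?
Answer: $-9905$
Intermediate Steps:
$c = -2$
$d = -25$ ($d = -224 + 199 = -25$)
$W{\left(w \right)} = 2 w^{2}$ ($W{\left(w \right)} = w \left(0 - w\right) \left(-2\right) = w \left(- w\right) \left(-2\right) = - w^{2} \left(-2\right) = 2 w^{2}$)
$\left(-184 - -79\right) + W{\left(-14 \right)} d = \left(-184 - -79\right) + 2 \left(-14\right)^{2} \left(-25\right) = \left(-184 + 79\right) + 2 \cdot 196 \left(-25\right) = -105 + 392 \left(-25\right) = -105 - 9800 = -9905$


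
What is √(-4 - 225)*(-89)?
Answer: -89*I*√229 ≈ -1346.8*I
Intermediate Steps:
√(-4 - 225)*(-89) = √(-229)*(-89) = (I*√229)*(-89) = -89*I*√229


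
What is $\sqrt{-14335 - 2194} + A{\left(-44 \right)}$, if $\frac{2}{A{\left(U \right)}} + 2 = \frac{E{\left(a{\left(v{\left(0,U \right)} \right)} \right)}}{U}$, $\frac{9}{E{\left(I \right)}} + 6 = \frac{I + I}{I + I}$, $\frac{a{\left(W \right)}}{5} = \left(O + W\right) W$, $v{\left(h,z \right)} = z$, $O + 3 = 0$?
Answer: $- \frac{440}{431} + i \sqrt{16529} \approx -1.0209 + 128.57 i$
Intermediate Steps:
$O = -3$ ($O = -3 + 0 = -3$)
$a{\left(W \right)} = 5 W \left(-3 + W\right)$ ($a{\left(W \right)} = 5 \left(-3 + W\right) W = 5 W \left(-3 + W\right)$)
$E{\left(I \right)} = - \frac{9}{5}$ ($E{\left(I \right)} = \frac{9}{-6 + \frac{I + I}{I + I}} = \frac{9}{-6 + \frac{2 I}{2 I}} = \frac{9}{-6 + 2 I \frac{1}{2 I}} = \frac{9}{-6 + 1} = \frac{9}{-5} = 9 \left(- \frac{1}{5}\right) = - \frac{9}{5}$)
$A{\left(U \right)} = \frac{2}{-2 - \frac{9}{5 U}}$
$\sqrt{-14335 - 2194} + A{\left(-44 \right)} = \sqrt{-14335 - 2194} - - \frac{440}{9 + 10 \left(-44\right)} = \sqrt{-16529} - - \frac{440}{9 - 440} = i \sqrt{16529} - - \frac{440}{-431} = i \sqrt{16529} - \left(-440\right) \left(- \frac{1}{431}\right) = i \sqrt{16529} - \frac{440}{431} = - \frac{440}{431} + i \sqrt{16529}$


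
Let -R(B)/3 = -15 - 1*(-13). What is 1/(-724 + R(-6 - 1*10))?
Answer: -1/718 ≈ -0.0013928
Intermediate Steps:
R(B) = 6 (R(B) = -3*(-15 - 1*(-13)) = -3*(-15 + 13) = -3*(-2) = 6)
1/(-724 + R(-6 - 1*10)) = 1/(-724 + 6) = 1/(-718) = -1/718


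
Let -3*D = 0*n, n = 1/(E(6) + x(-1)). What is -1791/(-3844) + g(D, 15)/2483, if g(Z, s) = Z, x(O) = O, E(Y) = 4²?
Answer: 1791/3844 ≈ 0.46592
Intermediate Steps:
E(Y) = 16
n = 1/15 (n = 1/(16 - 1) = 1/15 ≈ 0.066667)
D = 0 (D = -0/15 = -⅓*0 = 0)
-1791/(-3844) + g(D, 15)/2483 = -1791/(-3844) + 0/2483 = -1791*(-1/3844) + 0*(1/2483) = 1791/3844 + 0 = 1791/3844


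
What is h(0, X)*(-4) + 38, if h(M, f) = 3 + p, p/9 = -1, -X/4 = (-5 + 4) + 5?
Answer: 62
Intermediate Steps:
X = -16 (X = -4*((-5 + 4) + 5) = -4*(-1 + 5) = -4*4 = -16)
p = -9 (p = 9*(-1) = -9)
h(M, f) = -6 (h(M, f) = 3 - 9 = -6)
h(0, X)*(-4) + 38 = -6*(-4) + 38 = 24 + 38 = 62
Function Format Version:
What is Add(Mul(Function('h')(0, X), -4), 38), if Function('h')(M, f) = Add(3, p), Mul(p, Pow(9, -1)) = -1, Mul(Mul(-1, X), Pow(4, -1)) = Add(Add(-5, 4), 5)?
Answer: 62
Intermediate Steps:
X = -16 (X = Mul(-4, Add(Add(-5, 4), 5)) = Mul(-4, Add(-1, 5)) = Mul(-4, 4) = -16)
p = -9 (p = Mul(9, -1) = -9)
Function('h')(M, f) = -6 (Function('h')(M, f) = Add(3, -9) = -6)
Add(Mul(Function('h')(0, X), -4), 38) = Add(Mul(-6, -4), 38) = Add(24, 38) = 62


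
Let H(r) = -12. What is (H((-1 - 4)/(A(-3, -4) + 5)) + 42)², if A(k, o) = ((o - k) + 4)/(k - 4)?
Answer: 900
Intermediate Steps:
A(k, o) = (4 + o - k)/(-4 + k)
(H((-1 - 4)/(A(-3, -4) + 5)) + 42)² = (-12 + 42)² = 30² = 900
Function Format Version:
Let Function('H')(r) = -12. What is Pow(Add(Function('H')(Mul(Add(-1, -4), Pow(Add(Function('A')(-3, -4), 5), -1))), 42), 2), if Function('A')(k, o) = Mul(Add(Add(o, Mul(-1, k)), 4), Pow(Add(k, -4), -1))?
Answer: 900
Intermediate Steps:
Function('A')(k, o) = Mul(Pow(Add(-4, k), -1), Add(4, o, Mul(-1, k))) (Function('A')(k, o) = Mul(Add(4, o, Mul(-1, k)), Pow(Add(-4, k), -1)) = Mul(Pow(Add(-4, k), -1), Add(4, o, Mul(-1, k))))
Pow(Add(Function('H')(Mul(Add(-1, -4), Pow(Add(Function('A')(-3, -4), 5), -1))), 42), 2) = Pow(Add(-12, 42), 2) = Pow(30, 2) = 900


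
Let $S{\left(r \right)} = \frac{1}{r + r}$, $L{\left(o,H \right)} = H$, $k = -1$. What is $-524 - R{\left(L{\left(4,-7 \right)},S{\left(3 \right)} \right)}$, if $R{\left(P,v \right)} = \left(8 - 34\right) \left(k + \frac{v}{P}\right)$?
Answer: $- \frac{11563}{21} \approx -550.62$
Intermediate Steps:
$S{\left(r \right)} = \frac{1}{2 r}$
$R{\left(P,v \right)} = 26 - \frac{26 v}{P}$ ($R{\left(P,v \right)} = \left(8 - 34\right) \left(-1 + \frac{v}{P}\right) = - 26 \left(-1 + \frac{v}{P}\right) = 26 - \frac{26 v}{P}$)
$-524 - R{\left(L{\left(4,-7 \right)},S{\left(3 \right)} \right)} = -524 - \left(26 - \frac{26 \frac{1}{2 \cdot 3}}{-7}\right) = -524 - \left(26 - 26 \cdot \frac{1}{2} \cdot \frac{1}{3} \left(- \frac{1}{7}\right)\right) = -524 - \left(26 - \frac{13}{3} \left(- \frac{1}{7}\right)\right) = -524 - \left(26 + \frac{13}{21}\right) = -524 - \frac{559}{21} = - \frac{11563}{21}$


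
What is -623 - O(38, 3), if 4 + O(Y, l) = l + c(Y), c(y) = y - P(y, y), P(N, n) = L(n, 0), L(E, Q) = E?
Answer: -622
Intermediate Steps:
P(N, n) = n
c(y) = 0 (c(y) = y - y = 0)
O(Y, l) = -4 + l (O(Y, l) = -4 + (l + 0) = -4 + l)
-623 - O(38, 3) = -623 - (-4 + 3) = -623 - 1*(-1) = -623 + 1 = -622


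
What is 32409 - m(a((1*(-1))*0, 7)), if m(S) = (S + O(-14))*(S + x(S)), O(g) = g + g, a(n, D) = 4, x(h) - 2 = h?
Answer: 32649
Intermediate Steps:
x(h) = 2 + h
O(g) = 2*g
m(S) = (-28 + S)*(2 + 2*S) (m(S) = (S + 2*(-14))*(S + (2 + S)) = (S - 28)*(2 + 2*S) = (-28 + S)*(2 + 2*S))
32409 - m(a((1*(-1))*0, 7)) = 32409 - (-56 - 54*4 + 2*4²) = 32409 - (-56 - 216 + 2*16) = 32409 - (-56 - 216 + 32) = 32409 - 1*(-240) = 32409 + 240 = 32649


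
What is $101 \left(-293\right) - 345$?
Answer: $-29938$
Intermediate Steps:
$101 \left(-293\right) - 345 = -29593 - 345 = -29938$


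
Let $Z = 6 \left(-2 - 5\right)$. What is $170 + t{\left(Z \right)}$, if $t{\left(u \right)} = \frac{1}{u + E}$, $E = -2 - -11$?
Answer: $\frac{5609}{33} \approx 169.97$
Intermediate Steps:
$Z = -42$ ($Z = 6 \left(-7\right) = -42$)
$E = 9$ ($E = -2 + 11 = 9$)
$t{\left(u \right)} = \frac{1}{9 + u}$ ($t{\left(u \right)} = \frac{1}{u + 9} = \frac{1}{9 + u}$)
$170 + t{\left(Z \right)} = 170 + \frac{1}{9 - 42} = 170 + \frac{1}{-33} = 170 - \frac{1}{33} = \frac{5609}{33}$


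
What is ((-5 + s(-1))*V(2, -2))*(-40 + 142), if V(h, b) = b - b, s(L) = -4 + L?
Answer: 0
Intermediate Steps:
V(h, b) = 0
((-5 + s(-1))*V(2, -2))*(-40 + 142) = ((-5 + (-4 - 1))*0)*(-40 + 142) = ((-5 - 5)*0)*102 = -10*0*102 = 0*102 = 0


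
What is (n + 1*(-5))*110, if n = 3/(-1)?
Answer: -880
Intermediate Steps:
n = -3 (n = 3*(-1) = -3)
(n + 1*(-5))*110 = (-3 + 1*(-5))*110 = (-3 - 5)*110 = -8*110 = -880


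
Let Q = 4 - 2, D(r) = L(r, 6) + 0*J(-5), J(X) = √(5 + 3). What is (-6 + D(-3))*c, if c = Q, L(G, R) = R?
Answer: 0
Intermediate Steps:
J(X) = 2*√2 (J(X) = √8 = 2*√2)
D(r) = 6 (D(r) = 6 + 0*(2*√2) = 6 + 0 = 6)
Q = 2
c = 2
(-6 + D(-3))*c = (-6 + 6)*2 = 0*2 = 0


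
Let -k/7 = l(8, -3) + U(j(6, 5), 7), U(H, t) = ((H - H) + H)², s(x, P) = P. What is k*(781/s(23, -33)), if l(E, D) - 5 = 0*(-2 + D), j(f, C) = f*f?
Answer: 646597/3 ≈ 2.1553e+5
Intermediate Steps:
j(f, C) = f²
U(H, t) = H² (U(H, t) = (0 + H)² = H²)
l(E, D) = 5 (l(E, D) = 5 + 0*(-2 + D) = 5 + 0 = 5)
k = -9107 (k = -7*(5 + (6²)²) = -7*(5 + 36²) = -7*(5 + 1296) = -7*1301 = -9107)
k*(781/s(23, -33)) = -7112567/(-33) = -7112567*(-1)/33 = -9107*(-71/3) = 646597/3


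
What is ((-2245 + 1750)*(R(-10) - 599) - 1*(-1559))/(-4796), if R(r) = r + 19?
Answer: -293609/4796 ≈ -61.220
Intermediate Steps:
R(r) = 19 + r
((-2245 + 1750)*(R(-10) - 599) - 1*(-1559))/(-4796) = ((-2245 + 1750)*((19 - 10) - 599) - 1*(-1559))/(-4796) = (-495*(9 - 599) + 1559)*(-1/4796) = (-495*(-590) + 1559)*(-1/4796) = (292050 + 1559)*(-1/4796) = 293609*(-1/4796) = -293609/4796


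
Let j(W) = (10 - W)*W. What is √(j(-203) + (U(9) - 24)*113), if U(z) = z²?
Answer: I*√36798 ≈ 191.83*I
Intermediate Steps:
j(W) = W*(10 - W)
√(j(-203) + (U(9) - 24)*113) = √(-203*(10 - 1*(-203)) + (9² - 24)*113) = √(-203*(10 + 203) + (81 - 24)*113) = √(-203*213 + 57*113) = √(-43239 + 6441) = √(-36798) = I*√36798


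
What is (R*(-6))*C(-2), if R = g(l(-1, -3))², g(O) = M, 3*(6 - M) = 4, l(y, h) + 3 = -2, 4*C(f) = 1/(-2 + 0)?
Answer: 49/3 ≈ 16.333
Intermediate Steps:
C(f) = -⅛ (C(f) = 1/(4*(-2 + 0)) = (¼)/(-2) = (¼)*(-½) = -⅛)
l(y, h) = -5 (l(y, h) = -3 - 2 = -5)
M = 14/3 (M = 6 - ⅓*4 = 6 - 4/3 = 14/3 ≈ 4.6667)
g(O) = 14/3
R = 196/9 (R = (14/3)² = 196/9 ≈ 21.778)
(R*(-6))*C(-2) = ((196/9)*(-6))*(-⅛) = -392/3*(-⅛) = 49/3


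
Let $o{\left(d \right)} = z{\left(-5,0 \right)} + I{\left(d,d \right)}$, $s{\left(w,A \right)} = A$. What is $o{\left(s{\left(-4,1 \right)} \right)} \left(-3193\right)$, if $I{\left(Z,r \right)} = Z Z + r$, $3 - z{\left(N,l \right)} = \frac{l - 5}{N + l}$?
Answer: $-12772$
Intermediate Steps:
$z{\left(N,l \right)} = 3 - \frac{-5 + l}{N + l}$ ($z{\left(N,l \right)} = 3 - \frac{l - 5}{N + l} = 3 - \frac{-5 + l}{N + l}$)
$I{\left(Z,r \right)} = r + Z^{2}$ ($I{\left(Z,r \right)} = Z^{2} + r = r + Z^{2}$)
$o{\left(d \right)} = 2 + d + d^{2}$ ($o{\left(d \right)} = \frac{5 + 2 \cdot 0 + 3 \left(-5\right)}{-5 + 0} + \left(d + d^{2}\right) = \frac{5 + 0 - 15}{-5} + \left(d + d^{2}\right) = \left(- \frac{1}{5}\right) \left(-10\right) + \left(d + d^{2}\right) = 2 + \left(d + d^{2}\right) = 2 + d + d^{2}$)
$o{\left(s{\left(-4,1 \right)} \right)} \left(-3193\right) = \left(2 + 1 + 1^{2}\right) \left(-3193\right) = \left(2 + 1 + 1\right) \left(-3193\right) = 4 \left(-3193\right) = -12772$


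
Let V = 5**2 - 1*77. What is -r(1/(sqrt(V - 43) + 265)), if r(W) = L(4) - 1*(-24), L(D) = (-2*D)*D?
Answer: 8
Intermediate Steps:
V = -52 (V = 25 - 77 = -52)
L(D) = -2*D**2
r(W) = -8 (r(W) = -2*4**2 - 1*(-24) = -2*16 + 24 = -32 + 24 = -8)
-r(1/(sqrt(V - 43) + 265)) = -1*(-8) = 8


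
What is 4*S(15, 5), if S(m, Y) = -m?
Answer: -60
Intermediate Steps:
4*S(15, 5) = 4*(-1*15) = 4*(-15) = -60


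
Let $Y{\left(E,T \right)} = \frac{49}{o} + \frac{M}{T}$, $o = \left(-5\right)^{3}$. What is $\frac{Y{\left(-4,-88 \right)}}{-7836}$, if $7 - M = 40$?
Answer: $\frac{17}{7836000} \approx 2.1695 \cdot 10^{-6}$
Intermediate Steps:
$o = -125$
$M = -33$ ($M = 7 - 40 = -33$)
$Y{\left(E,T \right)} = - \frac{49}{125} - \frac{33}{T}$ ($Y{\left(E,T \right)} = \frac{49}{-125} - \frac{33}{T} = 49 \left(- \frac{1}{125}\right) - \frac{33}{T} = - \frac{49}{125} - \frac{33}{T}$)
$\frac{Y{\left(-4,-88 \right)}}{-7836} = \frac{- \frac{49}{125} - \frac{33}{-88}}{-7836} = \left(- \frac{49}{125} - - \frac{3}{8}\right) \left(- \frac{1}{7836}\right) = \left(- \frac{49}{125} + \frac{3}{8}\right) \left(- \frac{1}{7836}\right) = \left(- \frac{17}{1000}\right) \left(- \frac{1}{7836}\right) = \frac{17}{7836000}$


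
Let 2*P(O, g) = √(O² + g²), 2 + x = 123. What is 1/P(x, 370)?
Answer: 2*√151541/151541 ≈ 0.0051377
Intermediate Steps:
x = 121 (x = -2 + 123 = 121)
P(O, g) = √(O² + g²)/2
1/P(x, 370) = 1/(√(121² + 370²)/2) = 1/(√(14641 + 136900)/2) = 1/(√151541/2) = 2*√151541/151541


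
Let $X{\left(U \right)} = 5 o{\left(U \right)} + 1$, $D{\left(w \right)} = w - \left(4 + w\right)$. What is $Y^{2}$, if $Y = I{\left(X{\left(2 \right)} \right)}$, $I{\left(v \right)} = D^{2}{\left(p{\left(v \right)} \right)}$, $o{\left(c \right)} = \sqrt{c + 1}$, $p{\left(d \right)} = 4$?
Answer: $256$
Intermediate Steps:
$o{\left(c \right)} = \sqrt{1 + c}$
$D{\left(w \right)} = -4$
$X{\left(U \right)} = 1 + 5 \sqrt{1 + U}$ ($X{\left(U \right)} = 5 \sqrt{1 + U} + 1 = 1 + 5 \sqrt{1 + U}$)
$I{\left(v \right)} = 16$ ($I{\left(v \right)} = \left(-4\right)^{2} = 16$)
$Y = 16$
$Y^{2} = 16^{2} = 256$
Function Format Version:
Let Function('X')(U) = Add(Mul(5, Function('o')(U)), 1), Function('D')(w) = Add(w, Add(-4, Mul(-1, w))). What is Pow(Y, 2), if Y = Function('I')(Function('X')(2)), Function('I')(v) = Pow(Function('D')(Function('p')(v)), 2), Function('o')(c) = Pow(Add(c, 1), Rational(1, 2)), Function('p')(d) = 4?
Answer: 256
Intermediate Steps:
Function('o')(c) = Pow(Add(1, c), Rational(1, 2))
Function('D')(w) = -4
Function('X')(U) = Add(1, Mul(5, Pow(Add(1, U), Rational(1, 2)))) (Function('X')(U) = Add(Mul(5, Pow(Add(1, U), Rational(1, 2))), 1) = Add(1, Mul(5, Pow(Add(1, U), Rational(1, 2)))))
Function('I')(v) = 16 (Function('I')(v) = Pow(-4, 2) = 16)
Y = 16
Pow(Y, 2) = Pow(16, 2) = 256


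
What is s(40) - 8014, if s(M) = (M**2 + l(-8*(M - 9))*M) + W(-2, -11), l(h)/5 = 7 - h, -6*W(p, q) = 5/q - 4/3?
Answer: 8828087/198 ≈ 44586.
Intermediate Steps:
W(p, q) = 2/9 - 5/(6*q) (W(p, q) = -(5/q - 4/3)/6 = -(-4/3 + 5/q)/6 = 2/9 - 5/(6*q))
l(h) = 35 - 5*h (l(h) = 5*(7 - h) = 35 - 5*h)
s(M) = 59/198 + M**2 + M*(-325 + 40*M) (s(M) = (M**2 + (35 - (-40)*(M - 9))*M) + (1/18)*(-15 + 4*(-11))/(-11) = (M**2 + (35 - (-40)*(-9 + M))*M) + (1/18)*(-1/11)*(-15 - 44) = (M**2 + (35 - 5*(72 - 8*M))*M) + (1/18)*(-1/11)*(-59) = (M**2 + (35 + (-360 + 40*M))*M) + 59/198 = (M**2 + (-325 + 40*M)*M) + 59/198 = (M**2 + M*(-325 + 40*M)) + 59/198 = 59/198 + M**2 + M*(-325 + 40*M))
s(40) - 8014 = (59/198 - 325*40 + 41*40**2) - 8014 = (59/198 - 13000 + 41*1600) - 8014 = (59/198 - 13000 + 65600) - 8014 = 10414859/198 - 8014 = 8828087/198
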